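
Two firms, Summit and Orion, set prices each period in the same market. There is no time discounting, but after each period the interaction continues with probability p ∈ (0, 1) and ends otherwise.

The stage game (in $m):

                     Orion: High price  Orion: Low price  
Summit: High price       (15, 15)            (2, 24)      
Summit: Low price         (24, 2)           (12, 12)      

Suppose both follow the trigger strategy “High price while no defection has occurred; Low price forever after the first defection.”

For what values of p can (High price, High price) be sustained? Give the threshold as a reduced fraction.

Expected cooperation value is 15 + p·15 + p²·15 + … = 15/(1−p); deviation gives 24 + p·12/(1−p).
15 ≥ 24(1−p) + 12p ⇒ 12p ≥ 9 ⇒ p ≥ 9/12 = 3/4.

3/4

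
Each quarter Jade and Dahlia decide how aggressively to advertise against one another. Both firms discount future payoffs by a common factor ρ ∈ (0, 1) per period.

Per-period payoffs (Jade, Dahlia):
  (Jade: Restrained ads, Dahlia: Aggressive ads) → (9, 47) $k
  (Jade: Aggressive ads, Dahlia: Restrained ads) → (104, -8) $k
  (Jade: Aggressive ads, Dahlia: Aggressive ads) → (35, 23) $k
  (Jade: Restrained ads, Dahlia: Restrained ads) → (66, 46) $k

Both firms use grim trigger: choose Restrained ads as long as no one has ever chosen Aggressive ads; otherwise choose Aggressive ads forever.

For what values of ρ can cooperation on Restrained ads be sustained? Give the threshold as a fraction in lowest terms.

38/69

Jade's threshold: (104−66)/(104−35) = 38/69.
Dahlia's threshold: (47−46)/(47−23) = 1/24.
38/69 > 1/24, so Jade binds and ρ* = 38/69.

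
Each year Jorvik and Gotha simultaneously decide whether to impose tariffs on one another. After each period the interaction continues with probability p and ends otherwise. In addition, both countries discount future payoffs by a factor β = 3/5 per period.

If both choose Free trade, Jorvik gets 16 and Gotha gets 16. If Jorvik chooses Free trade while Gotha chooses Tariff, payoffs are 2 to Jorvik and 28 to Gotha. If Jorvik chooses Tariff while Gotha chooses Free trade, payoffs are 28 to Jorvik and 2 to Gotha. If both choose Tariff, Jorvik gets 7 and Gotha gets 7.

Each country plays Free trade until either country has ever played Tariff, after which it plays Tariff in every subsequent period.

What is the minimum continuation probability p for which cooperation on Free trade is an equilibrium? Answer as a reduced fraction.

20/21

Expected continuation weight on next period's payoff is β·p = 3/5·p, which plays the role of the discount factor.
Cooperation requires 3/5·p ≥ (28−16)/(28−7) = 4/7, hence p ≥ 20/21.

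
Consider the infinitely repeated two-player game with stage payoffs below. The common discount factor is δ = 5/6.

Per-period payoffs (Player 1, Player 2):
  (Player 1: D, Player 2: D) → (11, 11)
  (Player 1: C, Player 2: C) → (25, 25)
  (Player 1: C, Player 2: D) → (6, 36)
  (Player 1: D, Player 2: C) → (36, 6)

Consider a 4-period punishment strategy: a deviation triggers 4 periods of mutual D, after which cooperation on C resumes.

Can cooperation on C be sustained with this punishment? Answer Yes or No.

Yes

Comparing payoff streams over the 5 periods until play realigns: cooperate → 25(1+δ+…+δ^4); deviate → 36 + 11(δ+…+δ^4).
Cooperation is sustained iff (25−11)(δ+…+δ^4) ≥ 36−25.
δ+…+δ^4 = 5/6·(1−(5/6)^4)/(1−5/6) = 2.5887, and (36−25)/(25−11) = 0.7857.
2.5887 ≥ 0.7857, so cooperation is sustainable.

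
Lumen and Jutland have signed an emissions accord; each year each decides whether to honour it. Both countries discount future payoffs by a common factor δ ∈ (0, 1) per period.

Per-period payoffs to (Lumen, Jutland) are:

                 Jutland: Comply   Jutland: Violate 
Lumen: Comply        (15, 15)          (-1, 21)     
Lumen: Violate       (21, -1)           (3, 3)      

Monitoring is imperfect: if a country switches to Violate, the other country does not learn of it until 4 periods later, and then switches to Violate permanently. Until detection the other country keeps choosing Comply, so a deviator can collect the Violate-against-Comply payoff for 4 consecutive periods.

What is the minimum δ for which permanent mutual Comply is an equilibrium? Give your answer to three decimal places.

A deviator earns 21 for 4 periods, then 3 forever; cooperating earns 15 forever. Multiplying the IC by (1−δ):
15 ≥ 21(1−δ^4) + 3δ^4, so 18·δ^4 ≥ 6 and δ^4 ≥ 1/3.
δ ≥ (1/3)^(1/4) ≈ 0.760.

0.760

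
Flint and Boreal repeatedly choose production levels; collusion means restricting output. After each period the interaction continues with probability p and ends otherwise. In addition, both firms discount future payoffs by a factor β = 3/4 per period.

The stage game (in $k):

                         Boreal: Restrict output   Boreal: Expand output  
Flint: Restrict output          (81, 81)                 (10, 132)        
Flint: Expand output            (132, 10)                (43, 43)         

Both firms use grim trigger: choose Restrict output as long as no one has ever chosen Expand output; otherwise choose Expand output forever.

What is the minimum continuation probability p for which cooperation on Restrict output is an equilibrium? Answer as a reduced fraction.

Expected continuation weight on next period's payoff is β·p = 3/4·p, which plays the role of the discount factor.
Cooperation requires 3/4·p ≥ (132−81)/(132−43) = 51/89, hence p ≥ 68/89.

68/89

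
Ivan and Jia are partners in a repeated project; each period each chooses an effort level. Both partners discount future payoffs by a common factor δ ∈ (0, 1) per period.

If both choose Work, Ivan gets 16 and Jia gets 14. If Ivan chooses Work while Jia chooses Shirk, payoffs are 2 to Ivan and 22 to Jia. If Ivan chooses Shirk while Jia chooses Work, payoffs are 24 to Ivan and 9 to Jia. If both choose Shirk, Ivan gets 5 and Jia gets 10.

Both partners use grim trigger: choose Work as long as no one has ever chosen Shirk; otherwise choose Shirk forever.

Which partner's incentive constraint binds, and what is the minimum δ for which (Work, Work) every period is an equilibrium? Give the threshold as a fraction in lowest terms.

Ivan's threshold: (24−16)/(24−5) = 8/19.
Jia's threshold: (22−14)/(22−10) = 2/3.
8/19 < 2/3, so Jia binds and δ* = 2/3.

Jia; δ ≥ 2/3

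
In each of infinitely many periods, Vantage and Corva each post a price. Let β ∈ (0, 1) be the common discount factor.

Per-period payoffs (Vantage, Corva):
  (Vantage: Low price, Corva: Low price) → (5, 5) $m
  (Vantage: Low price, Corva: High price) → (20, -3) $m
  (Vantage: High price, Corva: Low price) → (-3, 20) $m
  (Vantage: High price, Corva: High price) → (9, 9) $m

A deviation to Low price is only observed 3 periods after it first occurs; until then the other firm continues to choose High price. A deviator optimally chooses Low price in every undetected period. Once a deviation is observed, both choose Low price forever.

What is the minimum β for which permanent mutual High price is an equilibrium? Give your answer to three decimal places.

A deviator earns 20 for 3 periods, then 5 forever; cooperating earns 9 forever. Multiplying the IC by (1−β):
9 ≥ 20(1−β^3) + 5β^3, so 15·β^3 ≥ 11 and β^3 ≥ 11/15.
β ≥ (11/15)^(1/3) ≈ 0.902.

0.902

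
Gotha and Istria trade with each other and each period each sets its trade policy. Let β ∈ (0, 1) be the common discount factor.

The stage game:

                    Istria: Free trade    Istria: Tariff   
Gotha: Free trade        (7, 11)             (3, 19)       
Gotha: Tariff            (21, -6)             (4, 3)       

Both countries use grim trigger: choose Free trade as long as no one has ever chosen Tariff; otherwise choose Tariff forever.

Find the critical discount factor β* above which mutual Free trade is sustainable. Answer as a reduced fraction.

Gotha's threshold: (21−7)/(21−4) = 14/17.
Istria's threshold: (19−11)/(19−3) = 1/2.
14/17 > 1/2, so Gotha binds and β* = 14/17.

14/17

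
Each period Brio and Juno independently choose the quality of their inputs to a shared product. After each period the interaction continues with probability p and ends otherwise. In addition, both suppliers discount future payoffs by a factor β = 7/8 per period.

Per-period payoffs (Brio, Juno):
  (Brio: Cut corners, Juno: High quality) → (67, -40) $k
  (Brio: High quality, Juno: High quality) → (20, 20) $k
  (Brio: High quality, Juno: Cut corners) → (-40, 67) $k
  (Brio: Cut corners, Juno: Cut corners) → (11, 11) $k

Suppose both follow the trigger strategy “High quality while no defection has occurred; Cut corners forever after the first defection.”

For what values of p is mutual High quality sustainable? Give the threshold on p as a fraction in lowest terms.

With continuation probability p and discount β, the effective per-period discount factor is βp.
Grim-trigger IC: βp ≥ (67−20)/(67−11) = 47/56.
So p ≥ (47/56)/(7/8) = 47/49.

47/49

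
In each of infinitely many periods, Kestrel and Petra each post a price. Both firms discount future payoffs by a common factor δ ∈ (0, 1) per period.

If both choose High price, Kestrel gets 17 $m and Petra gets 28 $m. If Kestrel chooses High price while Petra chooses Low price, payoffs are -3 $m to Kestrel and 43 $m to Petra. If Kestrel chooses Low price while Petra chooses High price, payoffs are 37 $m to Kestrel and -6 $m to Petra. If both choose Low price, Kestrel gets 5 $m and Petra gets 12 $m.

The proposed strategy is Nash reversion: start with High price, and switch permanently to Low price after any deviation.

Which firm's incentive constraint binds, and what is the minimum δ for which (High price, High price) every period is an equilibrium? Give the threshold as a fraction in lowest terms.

Kestrel; δ ≥ 5/8

For Kestrel: deviation gain 37−17 = 20, per-period punishment loss 17−5 = 12. IC gives δ ≥ 20/32 = 5/8.
For Petra: gain 15, loss 16 per period, so δ ≥ 15/31.
The tighter constraint is Kestrel's, so cooperation needs δ ≥ 5/8.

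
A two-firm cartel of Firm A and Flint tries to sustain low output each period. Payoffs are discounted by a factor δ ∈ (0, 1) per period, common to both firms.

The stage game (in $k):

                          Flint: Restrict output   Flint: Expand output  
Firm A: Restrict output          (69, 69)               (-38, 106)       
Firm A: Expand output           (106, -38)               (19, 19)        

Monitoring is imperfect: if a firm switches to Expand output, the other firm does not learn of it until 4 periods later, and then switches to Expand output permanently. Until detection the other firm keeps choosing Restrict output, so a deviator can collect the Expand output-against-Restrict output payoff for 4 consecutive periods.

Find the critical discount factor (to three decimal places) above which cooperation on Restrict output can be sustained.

0.808

A deviator earns 106 for 4 periods, then 19 forever; cooperating earns 69 forever. Multiplying the IC by (1−δ):
69 ≥ 106(1−δ^4) + 19δ^4, so 87·δ^4 ≥ 37 and δ^4 ≥ 37/87.
δ ≥ (37/87)^(1/4) ≈ 0.808.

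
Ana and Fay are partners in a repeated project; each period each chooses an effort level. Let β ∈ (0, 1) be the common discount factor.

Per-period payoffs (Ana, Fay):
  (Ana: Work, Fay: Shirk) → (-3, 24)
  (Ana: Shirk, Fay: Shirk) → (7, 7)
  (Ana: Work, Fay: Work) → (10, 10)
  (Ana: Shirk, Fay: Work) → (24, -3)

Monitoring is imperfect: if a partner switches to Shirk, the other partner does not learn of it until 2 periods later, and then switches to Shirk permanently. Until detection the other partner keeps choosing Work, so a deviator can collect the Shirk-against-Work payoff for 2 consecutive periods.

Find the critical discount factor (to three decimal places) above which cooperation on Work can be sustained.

Deviating for the 2 undetected periods gains 24−10 = 14 per period over cooperation, then loses 10−7 = 3 per period forever once punishment starts.
Gain: 14(1 + β + … + β^1); loss: 3·β^2/(1−β).
No profitable deviation ⇔ 14(1−β^2) ≤ 3·β^2, i.e. β^2 ≥ 14/(14+3) = 14/17.
Hence β ≥ (14/17)^(1/2) ≈ 0.907.

0.907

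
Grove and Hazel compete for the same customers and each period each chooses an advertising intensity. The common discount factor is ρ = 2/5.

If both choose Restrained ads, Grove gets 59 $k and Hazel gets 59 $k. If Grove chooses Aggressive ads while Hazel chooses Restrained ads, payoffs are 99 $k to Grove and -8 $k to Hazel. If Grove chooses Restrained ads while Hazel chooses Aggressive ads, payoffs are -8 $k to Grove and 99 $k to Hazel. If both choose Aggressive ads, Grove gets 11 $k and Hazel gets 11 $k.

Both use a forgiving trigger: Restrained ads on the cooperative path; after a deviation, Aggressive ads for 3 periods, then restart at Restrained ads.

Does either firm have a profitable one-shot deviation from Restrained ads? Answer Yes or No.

Yes

Comparing payoff streams over the 4 periods until play realigns: cooperate → 59(1+ρ+…+ρ^3); deviate → 99 + 11(ρ+…+ρ^3).
Cooperation is sustained iff (59−11)(ρ+…+ρ^3) ≥ 99−59.
ρ+…+ρ^3 = 2/5·(1−(2/5)^3)/(1−2/5) = 0.6240, and (99−59)/(59−11) = 0.8333.
0.6240 < 0.8333, so cooperation is not sustainable.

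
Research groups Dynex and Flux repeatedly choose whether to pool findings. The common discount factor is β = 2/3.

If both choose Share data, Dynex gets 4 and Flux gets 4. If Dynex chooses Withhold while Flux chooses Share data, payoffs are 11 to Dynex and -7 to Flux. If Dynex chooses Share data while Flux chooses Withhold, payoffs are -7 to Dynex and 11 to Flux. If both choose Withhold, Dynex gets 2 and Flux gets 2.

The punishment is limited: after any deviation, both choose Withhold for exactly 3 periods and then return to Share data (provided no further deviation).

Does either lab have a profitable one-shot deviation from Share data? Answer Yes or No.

Comparing payoff streams over the 4 periods until play realigns: cooperate → 4(1+β+…+β^3); deviate → 11 + 2(β+…+β^3).
Cooperation is sustained iff (4−2)(β+…+β^3) ≥ 11−4.
β+…+β^3 = 2/3·(1−(2/3)^3)/(1−2/3) = 1.4074, and (11−4)/(4−2) = 3.5000.
1.4074 < 3.5000, so cooperation is not sustainable.

Yes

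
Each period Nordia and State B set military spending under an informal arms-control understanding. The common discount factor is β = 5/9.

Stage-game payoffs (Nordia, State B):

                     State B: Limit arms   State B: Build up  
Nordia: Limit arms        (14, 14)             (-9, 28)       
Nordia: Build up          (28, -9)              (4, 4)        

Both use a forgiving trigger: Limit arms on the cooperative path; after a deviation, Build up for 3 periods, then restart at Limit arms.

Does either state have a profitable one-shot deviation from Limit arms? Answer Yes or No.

Comparing payoff streams over the 4 periods until play realigns: cooperate → 14(1+β+…+β^3); deviate → 28 + 4(β+…+β^3).
Cooperation is sustained iff (14−4)(β+…+β^3) ≥ 28−14.
β+…+β^3 = 5/9·(1−(5/9)^3)/(1−5/9) = 1.0357, and (28−14)/(14−4) = 1.4000.
1.0357 < 1.4000, so cooperation is not sustainable.

Yes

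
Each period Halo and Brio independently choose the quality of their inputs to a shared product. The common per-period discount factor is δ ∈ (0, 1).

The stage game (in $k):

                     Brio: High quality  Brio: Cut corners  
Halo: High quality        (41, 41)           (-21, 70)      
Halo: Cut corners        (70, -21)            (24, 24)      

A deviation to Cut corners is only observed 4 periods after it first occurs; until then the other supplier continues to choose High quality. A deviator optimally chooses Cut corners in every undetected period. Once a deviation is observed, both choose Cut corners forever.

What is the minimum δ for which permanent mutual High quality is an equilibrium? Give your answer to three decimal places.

A deviator earns 70 for 4 periods, then 24 forever; cooperating earns 41 forever. Multiplying the IC by (1−δ):
41 ≥ 70(1−δ^4) + 24δ^4, so 46·δ^4 ≥ 29 and δ^4 ≥ 29/46.
δ ≥ (29/46)^(1/4) ≈ 0.891.

0.891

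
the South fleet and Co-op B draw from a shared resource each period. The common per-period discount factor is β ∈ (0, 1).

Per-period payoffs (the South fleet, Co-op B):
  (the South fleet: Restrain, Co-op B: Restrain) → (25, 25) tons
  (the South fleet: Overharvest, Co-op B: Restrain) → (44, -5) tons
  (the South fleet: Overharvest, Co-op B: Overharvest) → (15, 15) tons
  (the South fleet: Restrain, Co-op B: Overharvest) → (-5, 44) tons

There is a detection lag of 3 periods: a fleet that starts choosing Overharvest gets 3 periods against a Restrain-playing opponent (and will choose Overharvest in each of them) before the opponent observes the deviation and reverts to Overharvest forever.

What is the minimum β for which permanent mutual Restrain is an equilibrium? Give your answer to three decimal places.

Deviating for the 3 undetected periods gains 44−25 = 19 per period over cooperation, then loses 25−15 = 10 per period forever once punishment starts.
Gain: 19(1 + β + … + β^2); loss: 10·β^3/(1−β).
No profitable deviation ⇔ 19(1−β^3) ≤ 10·β^3, i.e. β^3 ≥ 19/(19+10) = 19/29.
Hence β ≥ (19/29)^(1/3) ≈ 0.869.

0.869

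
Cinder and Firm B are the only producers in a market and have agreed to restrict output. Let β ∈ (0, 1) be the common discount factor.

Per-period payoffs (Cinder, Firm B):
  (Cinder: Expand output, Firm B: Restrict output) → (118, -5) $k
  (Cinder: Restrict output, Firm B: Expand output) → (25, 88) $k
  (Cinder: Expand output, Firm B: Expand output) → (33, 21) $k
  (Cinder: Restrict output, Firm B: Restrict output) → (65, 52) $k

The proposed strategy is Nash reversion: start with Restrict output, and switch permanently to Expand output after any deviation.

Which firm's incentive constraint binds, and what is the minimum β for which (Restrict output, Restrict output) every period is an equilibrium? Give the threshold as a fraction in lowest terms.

For Cinder: deviation gain 118−65 = 53, per-period punishment loss 65−33 = 32. IC gives β ≥ 53/85.
For Firm B: gain 36, loss 31 per period, so β ≥ 36/67.
The tighter constraint is Cinder's, so cooperation needs β ≥ 53/85.

Cinder; β ≥ 53/85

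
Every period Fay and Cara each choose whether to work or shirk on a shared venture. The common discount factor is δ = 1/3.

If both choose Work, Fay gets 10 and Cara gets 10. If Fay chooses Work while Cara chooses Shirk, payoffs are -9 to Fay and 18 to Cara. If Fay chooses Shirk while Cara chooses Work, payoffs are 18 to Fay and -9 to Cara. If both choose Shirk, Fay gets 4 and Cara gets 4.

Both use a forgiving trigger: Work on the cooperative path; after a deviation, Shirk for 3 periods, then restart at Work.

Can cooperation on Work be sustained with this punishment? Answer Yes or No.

No

IC: δ+…+δ^3 ≥ (18−10)/(10−4) = 4/3.
At δ = 1/3: partial sum = 0.4815 < 1.3333. Cooperation not sustainable.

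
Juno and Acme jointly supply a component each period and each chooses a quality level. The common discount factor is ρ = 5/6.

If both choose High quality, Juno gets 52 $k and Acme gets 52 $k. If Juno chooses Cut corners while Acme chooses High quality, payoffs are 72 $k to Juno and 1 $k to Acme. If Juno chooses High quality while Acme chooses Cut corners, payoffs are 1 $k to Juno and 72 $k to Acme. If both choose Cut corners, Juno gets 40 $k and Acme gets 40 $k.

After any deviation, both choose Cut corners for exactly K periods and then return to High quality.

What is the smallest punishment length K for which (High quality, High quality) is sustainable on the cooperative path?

Need Σ_{k=1}^{K} ρ^k ≥ (72−52)/(52−40) = 1.6667 at ρ = 5/6.
At K = 2 the sum is 1.5278 < 1.6667; at K = 3 it is 2.1065 ≥ 1.6667.
So the minimum punishment length is K = 3.

3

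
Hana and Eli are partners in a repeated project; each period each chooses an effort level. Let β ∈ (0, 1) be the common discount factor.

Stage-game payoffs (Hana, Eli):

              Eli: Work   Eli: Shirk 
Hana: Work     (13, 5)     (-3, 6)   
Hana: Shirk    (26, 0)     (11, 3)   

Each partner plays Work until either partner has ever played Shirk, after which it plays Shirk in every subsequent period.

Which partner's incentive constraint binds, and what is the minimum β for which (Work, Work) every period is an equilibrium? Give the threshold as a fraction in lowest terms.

Hana's threshold: (26−13)/(26−11) = 13/15.
Eli's threshold: (6−5)/(6−3) = 1/3.
13/15 > 1/3, so Hana binds and β* = 13/15.

Hana; β ≥ 13/15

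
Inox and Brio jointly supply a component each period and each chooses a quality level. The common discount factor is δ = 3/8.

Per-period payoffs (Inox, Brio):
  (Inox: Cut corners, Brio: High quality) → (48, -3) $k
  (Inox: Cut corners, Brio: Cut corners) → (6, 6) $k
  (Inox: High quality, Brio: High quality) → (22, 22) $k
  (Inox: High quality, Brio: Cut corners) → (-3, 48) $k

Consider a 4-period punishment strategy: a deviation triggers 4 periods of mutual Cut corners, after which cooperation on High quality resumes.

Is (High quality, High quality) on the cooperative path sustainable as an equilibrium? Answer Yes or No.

No

A one-shot deviation gives 48 now, then 6 for 4 periods, then back to 22.
Gain from deviating: (48−22) today; loss: (22−6) in each of the next 4 periods.
No-deviation condition: (22−6)(δ+…+δ^4) ≥ 48−22, i.e. δ+…+δ^4 ≥ 13/8.
At δ = 3/8: δ+…+δ^4 = 0.5881 < 1.6250.
So cooperation is not sustainable.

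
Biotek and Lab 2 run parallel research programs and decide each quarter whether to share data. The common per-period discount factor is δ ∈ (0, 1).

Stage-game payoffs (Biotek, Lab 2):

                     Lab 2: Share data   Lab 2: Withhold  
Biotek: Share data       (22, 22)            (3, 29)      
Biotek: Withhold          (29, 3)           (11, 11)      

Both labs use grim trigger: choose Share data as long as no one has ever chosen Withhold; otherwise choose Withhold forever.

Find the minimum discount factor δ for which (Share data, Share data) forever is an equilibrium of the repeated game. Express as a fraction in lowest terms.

7/18

One-period gain from deviating is 29 − 22 = 7. The loss is 22 − 11 = 11 in every subsequent period, with present value 11·δ/(1−δ).
Deviation is unprofitable when 11·δ/(1−δ) ≥ 7, i.e. δ/(1−δ) ≥ 7/11.
Equivalently δ ≥ 7/(7+11) = 7/18.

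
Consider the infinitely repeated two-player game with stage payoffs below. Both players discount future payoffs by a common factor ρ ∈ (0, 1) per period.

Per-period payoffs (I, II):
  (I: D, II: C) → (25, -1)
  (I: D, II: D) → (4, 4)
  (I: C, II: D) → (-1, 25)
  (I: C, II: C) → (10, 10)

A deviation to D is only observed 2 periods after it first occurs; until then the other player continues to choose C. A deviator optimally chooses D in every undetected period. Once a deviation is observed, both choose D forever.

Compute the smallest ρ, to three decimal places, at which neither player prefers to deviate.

0.845

A deviator earns 25 for 2 periods, then 4 forever; cooperating earns 10 forever. Multiplying the IC by (1−ρ):
10 ≥ 25(1−ρ^2) + 4ρ^2, so 21·ρ^2 ≥ 15 and ρ^2 ≥ 5/7.
ρ ≥ (5/7)^(1/2) ≈ 0.845.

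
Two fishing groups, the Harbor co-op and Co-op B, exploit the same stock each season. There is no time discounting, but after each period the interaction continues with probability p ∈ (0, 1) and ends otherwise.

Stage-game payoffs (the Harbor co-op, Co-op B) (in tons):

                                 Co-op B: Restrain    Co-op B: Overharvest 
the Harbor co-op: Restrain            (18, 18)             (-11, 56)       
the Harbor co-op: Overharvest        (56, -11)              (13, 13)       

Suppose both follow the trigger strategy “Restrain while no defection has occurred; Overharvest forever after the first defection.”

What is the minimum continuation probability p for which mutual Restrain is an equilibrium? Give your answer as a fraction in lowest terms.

With no time discounting, the continuation probability p plays the role of the discount factor.
Grim-trigger IC: 18/(1−p) ≥ 56 + 13p/(1−p) ⇒ p ≥ (56−18)/(56−13) = 38/43.

38/43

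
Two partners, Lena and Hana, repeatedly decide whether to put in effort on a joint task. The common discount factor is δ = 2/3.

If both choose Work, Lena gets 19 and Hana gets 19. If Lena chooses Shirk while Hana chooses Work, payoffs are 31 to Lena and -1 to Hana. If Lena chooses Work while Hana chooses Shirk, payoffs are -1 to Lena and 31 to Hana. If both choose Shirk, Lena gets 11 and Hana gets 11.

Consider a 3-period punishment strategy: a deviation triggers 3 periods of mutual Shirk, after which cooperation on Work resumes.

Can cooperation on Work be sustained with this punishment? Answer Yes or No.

IC: δ+…+δ^3 ≥ (31−19)/(19−11) = 3/2.
At δ = 2/3: partial sum = 1.4074 < 1.5000. Cooperation not sustainable.

No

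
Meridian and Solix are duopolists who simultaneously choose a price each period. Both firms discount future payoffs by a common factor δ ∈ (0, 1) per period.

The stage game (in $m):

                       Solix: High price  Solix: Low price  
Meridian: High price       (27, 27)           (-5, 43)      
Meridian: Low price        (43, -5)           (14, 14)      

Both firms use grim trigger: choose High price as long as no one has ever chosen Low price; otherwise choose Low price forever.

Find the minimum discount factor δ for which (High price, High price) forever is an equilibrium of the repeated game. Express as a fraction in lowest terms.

Cooperation forever yields 27 each period: 27/(1−δ).
Deviating yields 43 once, then 14 forever: 43 + 14δ/(1−δ).
No profitable deviation requires 27/(1−δ) ≥ 43 + 14δ/(1−δ).
Multiplying by (1−δ): 27 ≥ 43(1−δ) + 14δ = 43 − 29δ.
So 29δ ≥ 16, i.e. δ ≥ 16/29.

16/29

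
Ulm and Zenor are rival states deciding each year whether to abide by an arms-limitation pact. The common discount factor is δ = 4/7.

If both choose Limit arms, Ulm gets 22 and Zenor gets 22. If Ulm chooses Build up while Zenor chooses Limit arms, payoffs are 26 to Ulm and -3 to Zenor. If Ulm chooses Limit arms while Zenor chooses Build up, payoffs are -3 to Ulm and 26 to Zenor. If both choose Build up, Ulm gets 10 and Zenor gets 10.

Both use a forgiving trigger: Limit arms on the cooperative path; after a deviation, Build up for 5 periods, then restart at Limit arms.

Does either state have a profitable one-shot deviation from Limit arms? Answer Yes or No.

No

IC: δ+…+δ^5 ≥ (26−22)/(22−10) = 1/3.
At δ = 4/7: partial sum = 1.2521 ≥ 0.3333. Cooperation sustainable.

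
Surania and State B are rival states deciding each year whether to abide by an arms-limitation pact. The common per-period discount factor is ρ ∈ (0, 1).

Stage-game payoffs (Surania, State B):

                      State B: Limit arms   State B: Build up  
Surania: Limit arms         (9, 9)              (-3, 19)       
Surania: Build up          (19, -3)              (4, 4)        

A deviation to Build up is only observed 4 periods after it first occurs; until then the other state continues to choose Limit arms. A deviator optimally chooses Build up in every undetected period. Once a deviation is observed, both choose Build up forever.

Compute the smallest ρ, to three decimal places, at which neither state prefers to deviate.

0.904

Deviating for the 4 undetected periods gains 19−9 = 10 per period over cooperation, then loses 9−4 = 5 per period forever once punishment starts.
Gain: 10(1 + ρ + … + ρ^3); loss: 5·ρ^4/(1−ρ).
No profitable deviation ⇔ 10(1−ρ^4) ≤ 5·ρ^4, i.e. ρ^4 ≥ 10/(10+5) = 2/3.
Hence ρ ≥ (2/3)^(1/4) ≈ 0.904.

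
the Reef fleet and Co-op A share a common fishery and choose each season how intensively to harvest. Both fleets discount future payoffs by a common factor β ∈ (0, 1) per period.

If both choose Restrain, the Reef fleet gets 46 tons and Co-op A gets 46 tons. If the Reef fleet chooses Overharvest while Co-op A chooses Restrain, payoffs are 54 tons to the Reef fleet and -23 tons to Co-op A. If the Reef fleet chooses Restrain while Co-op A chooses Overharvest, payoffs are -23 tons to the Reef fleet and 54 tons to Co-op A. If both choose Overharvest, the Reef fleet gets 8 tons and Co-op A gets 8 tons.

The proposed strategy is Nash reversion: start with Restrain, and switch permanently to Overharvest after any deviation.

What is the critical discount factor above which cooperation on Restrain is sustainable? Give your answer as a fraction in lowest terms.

4/23

Cooperation forever yields 46 each period: 46/(1−β).
Deviating yields 54 once, then 8 forever: 54 + 8β/(1−β).
No profitable deviation requires 46/(1−β) ≥ 54 + 8β/(1−β).
Multiplying by (1−β): 46 ≥ 54(1−β) + 8β = 54 − 46β.
So 46β ≥ 8, i.e. β ≥ 8/46 = 4/23.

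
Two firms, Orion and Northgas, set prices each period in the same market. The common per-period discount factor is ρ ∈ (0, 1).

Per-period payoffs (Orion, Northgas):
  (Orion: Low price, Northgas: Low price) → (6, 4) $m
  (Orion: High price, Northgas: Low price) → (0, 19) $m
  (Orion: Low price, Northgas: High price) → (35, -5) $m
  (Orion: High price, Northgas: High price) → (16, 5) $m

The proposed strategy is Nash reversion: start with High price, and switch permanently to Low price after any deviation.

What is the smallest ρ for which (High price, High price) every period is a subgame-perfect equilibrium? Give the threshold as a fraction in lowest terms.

For Orion: deviation gain 35−16 = 19, per-period punishment loss 16−6 = 10. IC gives ρ ≥ 19/29.
For Northgas: gain 14, loss 1 per period, so ρ ≥ 14/15.
The tighter constraint is Northgas's, so cooperation needs ρ ≥ 14/15.

14/15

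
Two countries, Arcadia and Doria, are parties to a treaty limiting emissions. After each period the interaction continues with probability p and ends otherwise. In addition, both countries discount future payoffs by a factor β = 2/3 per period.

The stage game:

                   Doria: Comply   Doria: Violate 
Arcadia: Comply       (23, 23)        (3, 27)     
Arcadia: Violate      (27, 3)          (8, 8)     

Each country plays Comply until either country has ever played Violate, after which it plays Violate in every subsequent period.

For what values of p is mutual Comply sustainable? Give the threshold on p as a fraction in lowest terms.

Expected continuation weight on next period's payoff is β·p = 2/3·p, which plays the role of the discount factor.
Cooperation requires 2/3·p ≥ (27−23)/(27−8) = 4/19, hence p ≥ 6/19.

6/19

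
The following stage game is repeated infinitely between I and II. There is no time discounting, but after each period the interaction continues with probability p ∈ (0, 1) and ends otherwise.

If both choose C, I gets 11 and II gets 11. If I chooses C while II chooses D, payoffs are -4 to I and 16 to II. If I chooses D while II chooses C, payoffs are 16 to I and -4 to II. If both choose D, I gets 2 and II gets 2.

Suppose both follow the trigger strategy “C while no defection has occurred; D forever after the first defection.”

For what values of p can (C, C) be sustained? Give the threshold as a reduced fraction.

5/14

With no time discounting, the continuation probability p plays the role of the discount factor.
Grim-trigger IC: 11/(1−p) ≥ 16 + 2p/(1−p) ⇒ p ≥ (16−11)/(16−2) = 5/14.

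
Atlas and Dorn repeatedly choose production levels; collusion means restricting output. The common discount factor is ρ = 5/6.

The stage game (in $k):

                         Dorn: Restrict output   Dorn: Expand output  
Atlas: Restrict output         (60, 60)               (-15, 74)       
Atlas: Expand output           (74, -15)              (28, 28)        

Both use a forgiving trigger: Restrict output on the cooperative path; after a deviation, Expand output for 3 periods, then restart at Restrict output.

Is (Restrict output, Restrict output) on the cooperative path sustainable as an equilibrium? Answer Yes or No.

Comparing payoff streams over the 4 periods until play realigns: cooperate → 60(1+ρ+…+ρ^3); deviate → 74 + 28(ρ+…+ρ^3).
Cooperation is sustained iff (60−28)(ρ+…+ρ^3) ≥ 74−60.
ρ+…+ρ^3 = 5/6·(1−(5/6)^3)/(1−5/6) = 2.1065, and (74−60)/(60−28) = 0.4375.
2.1065 ≥ 0.4375, so cooperation is sustainable.

Yes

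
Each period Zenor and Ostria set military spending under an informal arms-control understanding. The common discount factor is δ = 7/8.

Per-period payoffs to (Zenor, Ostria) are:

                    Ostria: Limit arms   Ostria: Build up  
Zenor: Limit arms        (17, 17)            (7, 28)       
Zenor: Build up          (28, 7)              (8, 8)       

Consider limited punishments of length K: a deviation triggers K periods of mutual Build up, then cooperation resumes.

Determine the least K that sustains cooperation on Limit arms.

2

IC: δ(1−δ^K)/(1−δ) ≥ (28−17)/(17−8) = 11/9.
With δ = 7/8: need 1 − δ^K ≥ 11/9·(1−7/8)/(7/8), i.e. δ^K ≤ 0.8254.
Since (7/8)^1 = 0.8750 and (7/8)^2 = 0.7656, the smallest such K is 2.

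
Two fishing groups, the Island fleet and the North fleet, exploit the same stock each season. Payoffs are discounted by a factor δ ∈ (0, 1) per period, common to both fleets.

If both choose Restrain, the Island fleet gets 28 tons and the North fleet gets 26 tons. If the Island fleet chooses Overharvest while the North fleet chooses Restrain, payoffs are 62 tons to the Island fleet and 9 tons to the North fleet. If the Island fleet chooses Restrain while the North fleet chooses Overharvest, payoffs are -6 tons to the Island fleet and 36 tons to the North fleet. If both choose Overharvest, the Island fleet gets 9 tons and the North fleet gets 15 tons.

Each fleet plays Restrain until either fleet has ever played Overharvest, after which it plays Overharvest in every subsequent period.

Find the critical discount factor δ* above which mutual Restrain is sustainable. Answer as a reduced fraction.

For the Island fleet: deviation gain 62−28 = 34, per-period punishment loss 28−9 = 19. IC gives δ ≥ 34/53.
For the North fleet: gain 10, loss 11 per period, so δ ≥ 10/21.
The tighter constraint is the Island fleet's, so cooperation needs δ ≥ 34/53.

34/53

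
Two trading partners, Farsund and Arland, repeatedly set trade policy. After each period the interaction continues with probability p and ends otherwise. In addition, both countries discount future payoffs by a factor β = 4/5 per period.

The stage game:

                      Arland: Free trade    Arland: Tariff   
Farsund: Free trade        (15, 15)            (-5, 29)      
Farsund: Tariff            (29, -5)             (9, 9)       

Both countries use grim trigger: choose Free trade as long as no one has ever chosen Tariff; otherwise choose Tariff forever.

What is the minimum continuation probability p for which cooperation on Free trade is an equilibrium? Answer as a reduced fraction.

7/8

With continuation probability p and discount β, the effective per-period discount factor is βp.
Grim-trigger IC: βp ≥ (29−15)/(29−9) = 7/10.
So p ≥ (7/10)/(4/5) = 7/8.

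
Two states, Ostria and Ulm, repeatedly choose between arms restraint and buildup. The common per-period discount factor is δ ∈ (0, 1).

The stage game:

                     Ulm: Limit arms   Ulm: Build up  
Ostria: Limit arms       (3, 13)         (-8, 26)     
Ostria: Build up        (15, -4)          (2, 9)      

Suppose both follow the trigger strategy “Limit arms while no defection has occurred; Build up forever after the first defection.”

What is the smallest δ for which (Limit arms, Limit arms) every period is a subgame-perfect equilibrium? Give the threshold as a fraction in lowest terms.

Ostria's threshold: (15−3)/(15−2) = 12/13.
Ulm's threshold: (26−13)/(26−9) = 13/17.
12/13 > 13/17, so Ostria binds and δ* = 12/13.

12/13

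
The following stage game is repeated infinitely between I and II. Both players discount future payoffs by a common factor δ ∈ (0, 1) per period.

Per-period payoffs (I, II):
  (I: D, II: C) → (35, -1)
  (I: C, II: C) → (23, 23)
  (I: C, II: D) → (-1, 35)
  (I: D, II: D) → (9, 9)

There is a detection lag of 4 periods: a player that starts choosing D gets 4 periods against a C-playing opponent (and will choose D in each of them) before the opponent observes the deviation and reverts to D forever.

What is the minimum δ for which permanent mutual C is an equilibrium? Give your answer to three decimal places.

A deviator earns 35 for 4 periods, then 9 forever; cooperating earns 23 forever. Multiplying the IC by (1−δ):
23 ≥ 35(1−δ^4) + 9δ^4, so 26·δ^4 ≥ 12 and δ^4 ≥ 6/13.
δ ≥ (6/13)^(1/4) ≈ 0.824.

0.824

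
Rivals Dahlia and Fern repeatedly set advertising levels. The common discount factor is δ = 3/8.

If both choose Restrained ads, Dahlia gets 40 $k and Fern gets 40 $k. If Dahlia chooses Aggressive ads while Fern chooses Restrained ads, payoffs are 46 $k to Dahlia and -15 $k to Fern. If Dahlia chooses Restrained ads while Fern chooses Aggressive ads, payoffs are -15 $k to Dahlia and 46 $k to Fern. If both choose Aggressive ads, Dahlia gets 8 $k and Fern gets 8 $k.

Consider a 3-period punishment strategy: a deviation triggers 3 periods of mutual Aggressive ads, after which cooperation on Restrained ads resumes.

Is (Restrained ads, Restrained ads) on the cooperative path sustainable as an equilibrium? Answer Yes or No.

Comparing payoff streams over the 4 periods until play realigns: cooperate → 40(1+δ+…+δ^3); deviate → 46 + 8(δ+…+δ^3).
Cooperation is sustained iff (40−8)(δ+…+δ^3) ≥ 46−40.
δ+…+δ^3 = 3/8·(1−(3/8)^3)/(1−3/8) = 0.5684, and (46−40)/(40−8) = 0.1875.
0.5684 ≥ 0.1875, so cooperation is sustainable.

Yes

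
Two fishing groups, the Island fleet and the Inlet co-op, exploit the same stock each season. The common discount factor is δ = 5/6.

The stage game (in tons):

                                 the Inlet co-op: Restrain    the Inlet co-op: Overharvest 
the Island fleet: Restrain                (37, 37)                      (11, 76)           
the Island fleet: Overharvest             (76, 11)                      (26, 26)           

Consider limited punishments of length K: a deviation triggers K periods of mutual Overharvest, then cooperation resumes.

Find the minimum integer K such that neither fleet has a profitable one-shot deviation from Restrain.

No profitable deviation requires (37−26)(δ+…+δ^K) ≥ 76−37, i.e. δ+…+δ^K ≥ 39/11 ≈ 3.5455.
With δ = 5/6, the partial sums are K=1: 0.8333, K=2: 1.5278, …, K=5: 2.9906, K=6: 3.3255, K=7: 3.6046.
K = 7 is the first length at which the sum reaches 3.5455.

7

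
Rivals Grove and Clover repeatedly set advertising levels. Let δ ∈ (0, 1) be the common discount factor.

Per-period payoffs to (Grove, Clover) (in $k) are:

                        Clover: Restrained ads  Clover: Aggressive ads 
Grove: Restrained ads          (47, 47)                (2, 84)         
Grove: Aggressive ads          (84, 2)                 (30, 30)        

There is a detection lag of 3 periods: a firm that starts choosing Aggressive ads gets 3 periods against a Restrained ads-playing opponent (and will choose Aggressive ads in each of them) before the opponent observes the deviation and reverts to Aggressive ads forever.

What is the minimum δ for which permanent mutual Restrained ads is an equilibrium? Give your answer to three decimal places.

The best deviation is to choose Aggressive ads for all 3 undetected periods, earning 84 each, then 30 forever once detected.
Deviation value: 84(1−δ^3)/(1−δ) + 30δ^3/(1−δ); cooperation value: 47/(1−δ).
IC: 47 ≥ 84(1−δ^3) + 30δ^3 = 84 − 54δ^3.
So δ^3 ≥ 37/54, giving δ ≥ (37/54)^(1/3) ≈ 0.882.

0.882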